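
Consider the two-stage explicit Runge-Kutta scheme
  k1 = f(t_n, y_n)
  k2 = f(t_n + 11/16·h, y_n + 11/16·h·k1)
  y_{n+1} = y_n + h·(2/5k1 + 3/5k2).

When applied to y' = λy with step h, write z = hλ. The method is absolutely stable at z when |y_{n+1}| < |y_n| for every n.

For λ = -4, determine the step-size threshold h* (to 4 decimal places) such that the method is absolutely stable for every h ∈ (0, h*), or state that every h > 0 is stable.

Set f=λy, z=hλ:
  k1=λy_n ⇒ h·k1=z·y_n;  k2=λ(1+11/16z)y_n ⇒ h·k2=z(1+11/16z)y_n
  y_{n+1}/y_n = 1 + 2/5z + 3/5z(1+11/16z) = 1 + z + 33/80z²
  R(z) = 1 + z + 33/80z².

Need |R(x)|<1, x<0.
x=-1.73: |R|=0.5046
R=1: x+33/80x²=0 ⇒ x=−80/33=-2.4242; min R=1−1/(4·33/80)=0.3939>−1
Confirm numerically:
  x=-2.109: |R|=0.72575 <1
  x=-1.753: |R|=0.51462 <1
  x=-1.552: |R|=0.44159 <1
  x=-2.740: |R|=1.35688 >1
  x=-2.726: |R|=1.33932 >1
  x=-2.541: |R|=1.12238 >1
So |R|<1 on (-2.4242, 0).

(-2.4242,0); λ=-4 ⇒ h* = (80/33)/4 = 0.6061.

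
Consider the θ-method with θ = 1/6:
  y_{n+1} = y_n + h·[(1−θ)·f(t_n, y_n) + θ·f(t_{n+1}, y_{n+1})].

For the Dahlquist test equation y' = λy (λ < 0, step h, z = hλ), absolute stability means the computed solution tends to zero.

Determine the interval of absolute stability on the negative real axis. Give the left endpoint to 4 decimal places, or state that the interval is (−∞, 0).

On y'=λy, z=hλ:
  y_{n+1} = y_n + z·[5/6·y_n + 1/6·y_{n+1}] ⇒ (1 − 1/6z)y_{n+1} = (1 + 5/6z)y_n
  Hence R(z) = (1 + 5/6z)/(1 − 1/6z).

Find x<0 with |R(x)|<1.
x=-1.53: |R|=0.2191
R=−1: 1+5/6x = −1+1/6x ⇒ -2/3x=2 ⇒ x=2/(-2/3)=-3.0000
Confirm numerically:
  x=-2.777: |R|=0.89837 <1
  x=-2.455: |R|=0.74216 <1
  x=-1.991: |R|=0.49493 <1
  x=-1.683: |R|=0.31433 <1
  x=-3.152: |R|=1.06643 >1
  x=-3.066: |R|=1.02912 >1
Interval (-3.0000, 0).

z∈(-3.0000,0).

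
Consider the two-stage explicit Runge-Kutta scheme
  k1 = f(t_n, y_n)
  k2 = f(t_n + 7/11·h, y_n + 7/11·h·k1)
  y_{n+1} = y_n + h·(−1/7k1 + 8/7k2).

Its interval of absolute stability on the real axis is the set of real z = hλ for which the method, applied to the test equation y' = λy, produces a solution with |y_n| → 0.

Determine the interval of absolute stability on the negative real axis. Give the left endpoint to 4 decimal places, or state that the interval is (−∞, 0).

z∈(-1.3750,0).

On y'=λy, z=hλ:
  k1=λy_n ⇒ h·k1=z·y_n;  k2=λ(1+7/11z)y_n ⇒ h·k2=z(1+7/11z)y_n
  y_{n+1}/y_n = 1 − 1/7z + 8/7z(1+7/11z) = 1 + z + 8/11z²
  ⇒ R(z) = 1 + z + 8/11z².

Solve |R(x)|<1 on ℝ⁻.
x=-0.77: |R|=0.6612
R=1: x+8/11x²=0 ⇒ x=−11/8=-1.3750; min R=1−1/(4·8/11)=0.6562>−1
Confirm numerically:
  x=-0.980: |R|=0.71847 <1
  x=-0.968: |R|=0.71347 <1
  x=-0.758: |R|=0.65986 <1
  x=-1.803: |R|=1.56122 >1
  x=-1.769: |R|=1.50690 >1
  x=-1.456: |R|=1.08577 >1
Interval (-1.3750, 0).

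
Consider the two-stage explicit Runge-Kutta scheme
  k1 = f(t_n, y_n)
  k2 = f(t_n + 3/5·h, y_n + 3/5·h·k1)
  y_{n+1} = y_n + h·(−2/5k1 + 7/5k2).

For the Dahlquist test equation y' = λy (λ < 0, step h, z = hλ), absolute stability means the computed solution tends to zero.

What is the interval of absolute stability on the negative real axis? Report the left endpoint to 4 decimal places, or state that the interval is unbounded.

On y'=λy, z=hλ:
  k1=λy_n ⇒ h·k1=z·y_n;  k2=λ(1+3/5z)y_n ⇒ h·k2=z(1+3/5z)y_n
  y_{n+1}/y_n = 1 − 2/5z + 7/5z(1+3/5z) = 1 + z + 21/25z²
  so R(z) = 1 + z + 21/25z².

Solve |R(x)|<1 on ℝ⁻.
x=-0.91: |R|=0.7856
R=1: x+21/25x²=0 ⇒ x=−25/21=-1.1905; min R=1−1/(4·21/25)=0.7024>−1
Confirm numerically:
  x=-0.974: |R|=0.82289 <1
  x=-0.849: |R|=0.75647 <1
  x=-0.656: |R|=0.70548 <1
  x=-0.564: |R|=0.70320 <1
  x=-1.443: |R|=1.30609 >1
  x=-1.356: |R|=1.18854 >1
So |R|<1 on (-1.1905, 0).

(-1.1905, 0).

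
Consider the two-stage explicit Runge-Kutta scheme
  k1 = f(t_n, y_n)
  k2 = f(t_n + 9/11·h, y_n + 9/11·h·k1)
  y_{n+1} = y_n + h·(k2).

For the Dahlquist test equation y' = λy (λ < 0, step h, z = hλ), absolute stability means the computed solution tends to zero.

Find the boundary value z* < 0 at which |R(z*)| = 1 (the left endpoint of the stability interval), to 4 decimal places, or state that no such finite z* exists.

On y'=λy, z=hλ:
  k1=λy_n ⇒ h·k1=z·y_n;  k2=λ(1+9/11z)y_n ⇒ h·k2=z(1+9/11z)y_n
  y_{n+1}/y_n = 1 + z(1+9/11z) = 1 + z + 9/11z²
  Hence R(z) = 1 + z + 9/11z².

Boundary: |R(x)|=1, x<0.
x=-1.6: |R|=1.4945
R=1: x+9/11x²=0 ⇒ x=−11/9=-1.2222; min R=1−1/(4·9/11)=0.6944>−1
Confirm numerically:
  x=-1.103: |R|=0.89241 <1
  x=-0.865: |R|=0.74718 <1
  x=-0.824: |R|=0.73153 <1
  x=-1.421: |R|=1.23111 >1
  x=-1.279: |R|=1.05942 >1
So |R|<1 on (-1.2222, 0).

left endpoint -1.2222.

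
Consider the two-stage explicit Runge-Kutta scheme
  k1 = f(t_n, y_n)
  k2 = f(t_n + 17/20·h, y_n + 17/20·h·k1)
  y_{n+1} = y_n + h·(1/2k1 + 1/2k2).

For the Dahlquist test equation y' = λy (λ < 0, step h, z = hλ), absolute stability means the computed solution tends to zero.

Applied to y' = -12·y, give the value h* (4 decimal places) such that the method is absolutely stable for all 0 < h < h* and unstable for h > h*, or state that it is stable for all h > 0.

Set f=λy, z=hλ:
  k1=λy_n ⇒ h·k1=z·y_n;  k2=λ(1+17/20z)y_n ⇒ h·k2=z(1+17/20z)y_n
  y_{n+1}/y_n = 1 + 1/2z + 1/2z(1+17/20z) = 1 + z + 17/40z²
  ⇒ R(z) = 1 + z + 17/40z².

Need |R(x)|<1, x<0.
x=-0.42: |R|=0.6550
R=1: x+17/40x²=0 ⇒ x=−40/17=-2.3529; min R=1−1/(4·17/40)=0.4118>−1
Confirm numerically:
  x=-1.929: |R|=0.65244 <1
  x=-1.129: |R|=0.41272 <1
  x=-1.059: |R|=0.41763 <1
  x=-2.682: |R|=1.37508 >1
  x=-2.679: |R|=1.37124 >1
  x=-2.504: |R|=1.16076 >1
Stable set (-2.3529, 0).

(-2.3529,0); λ=-12 ⇒ h* = (40/17)/12 = 0.1961.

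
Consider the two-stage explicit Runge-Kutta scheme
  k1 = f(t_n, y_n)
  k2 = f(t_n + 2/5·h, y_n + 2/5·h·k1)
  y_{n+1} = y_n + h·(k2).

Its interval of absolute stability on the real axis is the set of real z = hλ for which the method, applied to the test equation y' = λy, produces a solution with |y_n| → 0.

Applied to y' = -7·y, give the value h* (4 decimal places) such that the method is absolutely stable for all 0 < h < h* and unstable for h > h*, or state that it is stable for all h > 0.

(-2.5000,0); λ=-7 ⇒ h* = (5/2)/7 = 0.3571.

Test eqn y'=λy, z=hλ:
  k1=λy_n ⇒ h·k1=z·y_n;  k2=λ(1+2/5z)y_n ⇒ h·k2=z(1+2/5z)y_n
  y_{n+1}/y_n = 1 + z(1+2/5z) = 1 + z + 2/5z²
  Hence R(z) = 1 + z + 2/5z².

Find x<0 with |R(x)|<1.
x=-0.32: |R|=0.7210
R=1: x+2/5x²=0 ⇒ x=−5/2=-2.5000; min R=1−1/(4·2/5)=0.3750>−1
Confirm numerically:
  x=-1.986: |R|=0.59168 <1
  x=-1.543: |R|=0.40934 <1
  x=-1.333: |R|=0.37776 <1
  x=-2.970: |R|=1.55836 >1
  x=-2.846: |R|=1.39389 >1
So |R|<1 on (-2.5000, 0).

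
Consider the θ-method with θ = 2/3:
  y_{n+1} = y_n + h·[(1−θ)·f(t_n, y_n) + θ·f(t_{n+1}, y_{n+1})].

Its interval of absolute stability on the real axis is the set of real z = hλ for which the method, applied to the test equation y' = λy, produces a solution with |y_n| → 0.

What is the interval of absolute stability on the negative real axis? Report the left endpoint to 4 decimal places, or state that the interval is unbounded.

Set f=λy, z=hλ:
  y_{n+1} = y_n + z·[1/3·y_n + 2/3·y_{n+1}] ⇒ (1 − 2/3z)y_{n+1} = (1 + 1/3z)y_n
  R(z) = (1 + 1/3z)/(1 − 2/3z).

Need |R(x)|<1, x<0.
x=-1.73: |R|=0.1966
x=-2: |R|=0.1429
x=-10: |R|=0.3043
x=-100: |R|=0.4778
θ=2/3≥1/2 ⇒ |1+1/3x|<|1−2/3x| ∀x<0 ⇒ stable on all of ℝ⁻.

(−∞, 0) — no finite endpoint.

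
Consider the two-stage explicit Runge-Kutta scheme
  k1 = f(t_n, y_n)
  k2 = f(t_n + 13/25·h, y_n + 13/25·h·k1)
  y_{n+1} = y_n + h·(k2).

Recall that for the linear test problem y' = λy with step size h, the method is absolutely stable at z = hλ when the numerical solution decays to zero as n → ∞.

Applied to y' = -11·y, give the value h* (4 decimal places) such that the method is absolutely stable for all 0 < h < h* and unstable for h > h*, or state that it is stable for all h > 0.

(-1.9231,0); λ=-11 ⇒ h* = (25/13)/11 = 0.1748.

With y'=λy (z=hλ):
  k1=λy_n ⇒ h·k1=z·y_n;  k2=λ(1+13/25z)y_n ⇒ h·k2=z(1+13/25z)y_n
  y_{n+1}/y_n = 1 + z(1+13/25z) = 1 + z + 13/25z²
  so R(z) = 1 + z + 13/25z².

Need |R(x)|<1, x<0.
x=-0.88: |R|=0.5227
R=1: x+13/25x²=0 ⇒ x=−25/13=-1.9231; min R=1−1/(4·13/25)=0.5192>−1
Confirm numerically:
  x=-1.708: |R|=0.80898 <1
  x=-1.460: |R|=0.64843 <1
  x=-1.100: |R|=0.52920 <1
  x=-0.786: |R|=0.53525 <1
  x=-2.333: |R|=1.49730 >1
  x=-2.235: |R|=1.36252 >1
So |R|<1 on (-1.9231, 0).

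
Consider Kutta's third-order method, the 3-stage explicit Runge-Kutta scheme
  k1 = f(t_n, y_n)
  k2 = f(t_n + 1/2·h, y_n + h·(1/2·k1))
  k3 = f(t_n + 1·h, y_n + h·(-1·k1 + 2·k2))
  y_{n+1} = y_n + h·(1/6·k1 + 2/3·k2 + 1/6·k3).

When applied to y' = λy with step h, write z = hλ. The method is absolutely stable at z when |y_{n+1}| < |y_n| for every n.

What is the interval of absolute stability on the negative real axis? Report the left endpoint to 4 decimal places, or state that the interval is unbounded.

z∈(-2.5127,0).

On y'=λy, z=hλ:
  order 3, 3-stage ⇒ R(z)=1+z+z^2/2+z^3/6
  (e.g. R(-1.37)=0.13989, |R|=0.13989)

Find x<0 with |R(x)|<1.
x=-1.37: |R|=0.1399
|R(-1.72)|=0.0889 |R(-1.08)|=0.2932 |R(-0.87)|=0.3987
Bisect:
  x_lo=-3.0848 |R|=2.2194  x_hi=-0.3875 |R|=0.6779
  mid=-1.73617 |R|=0.10124 →hi
  mid=-2.41050 |R|=0.83961 →hi
  mid=-2.74766 |R|=1.43015 →lo
  mid=-2.57908 |R|=1.11244 →lo
  mid=-2.49479 |R|=0.97071 →hi
  mid=-2.53693 |R|=1.04021 →lo
  mid=-2.51586 |R|=1.00513 →lo
  mid=-2.50532 |R|=0.98784 →hi
  mid=-2.51059 |R|=0.99646 →hi
  mid=-2.51322 |R|=1.00079 →lo
  ...
  [-2.51290,-2.51273] ⇒ x*=-2.5127
So |R|<1 on (-2.5127, 0).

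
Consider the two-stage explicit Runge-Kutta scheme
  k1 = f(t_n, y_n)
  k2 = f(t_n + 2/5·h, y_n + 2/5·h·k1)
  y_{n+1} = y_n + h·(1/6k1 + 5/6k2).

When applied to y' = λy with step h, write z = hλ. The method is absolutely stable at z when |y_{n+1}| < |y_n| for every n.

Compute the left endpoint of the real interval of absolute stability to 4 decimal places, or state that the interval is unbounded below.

z* = -3.0000.

Test eqn y'=λy, z=hλ:
  k1=λy_n ⇒ h·k1=z·y_n;  k2=λ(1+2/5z)y_n ⇒ h·k2=z(1+2/5z)y_n
  y_{n+1}/y_n = 1 + 1/6z + 5/6z(1+2/5z) = 1 + z + 1/3z²
  so R(z) = 1 + z + 1/3z².

Solve |R(x)|<1 on ℝ⁻.
x=-0.58: |R|=0.5321
R=1: x+1/3x²=0 ⇒ x=−3=-3.0000; min R=1−1/(4·1/3)=0.2500>−1
Confirm numerically:
  x=-2.499: |R|=0.58267 <1
  x=-2.318: |R|=0.47304 <1
  x=-2.216: |R|=0.42089 <1
  x=-1.308: |R|=0.26229 <1
  x=-3.305: |R|=1.33601 >1
  x=-3.224: |R|=1.24073 >1
Stable set (-3.0000, 0).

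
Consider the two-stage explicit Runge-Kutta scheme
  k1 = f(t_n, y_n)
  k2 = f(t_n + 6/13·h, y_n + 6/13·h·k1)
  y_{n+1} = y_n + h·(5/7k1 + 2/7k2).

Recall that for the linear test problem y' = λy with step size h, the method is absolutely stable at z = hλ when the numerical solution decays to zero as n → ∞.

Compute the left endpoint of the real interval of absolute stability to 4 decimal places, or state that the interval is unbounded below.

z* = -7.5833.

Test eqn y'=λy, z=hλ:
  k1=λy_n ⇒ h·k1=z·y_n;  k2=λ(1+6/13z)y_n ⇒ h·k2=z(1+6/13z)y_n
  y_{n+1}/y_n = 1 + 5/7z + 2/7z(1+6/13z) = 1 + z + 12/91z²
  Hence R(z) = 1 + z + 12/91z².

Boundary: |R(x)|=1, x<0.
x=-1.67: |R|=0.3022
R=1: x+12/91x²=0 ⇒ x=−91/12=-7.5833; min R=1−1/(4·12/91)=-0.8958>−1
Confirm numerically:
  x=-6.377: |R|=0.01443 <1
  x=-5.807: |R|=0.36024 <1
  x=-3.211: |R|=0.85137 <1
  x=-8.039: |R|=1.48305 >1
  x=-8.015: |R|=1.45624 >1
  x=-7.691: |R|=1.10920 >1
So |R|<1 on (-7.5833, 0).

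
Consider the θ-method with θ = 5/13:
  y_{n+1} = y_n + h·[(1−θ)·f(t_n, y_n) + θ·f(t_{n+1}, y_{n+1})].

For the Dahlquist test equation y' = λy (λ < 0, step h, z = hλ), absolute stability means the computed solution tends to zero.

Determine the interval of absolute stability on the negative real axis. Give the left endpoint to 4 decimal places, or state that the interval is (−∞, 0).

Test eqn y'=λy, z=hλ:
  y_{n+1} = y_n + z·[8/13·y_n + 5/13·y_{n+1}] ⇒ (1 − 5/13z)y_{n+1} = (1 + 8/13z)y_n
  so R(z) = (1 + 8/13z)/(1 − 5/13z).

Find x<0 with |R(x)|<1.
x=-0.94: |R|=0.3096
R=−1: 1+8/13x = −1+5/13x ⇒ -3/13x=2 ⇒ x=2/(-3/13)=-8.6667
Confirm numerically:
  x=-6.862: |R|=0.88556 <1
  x=-6.039: |R|=0.81750 <1
  x=-4.127: |R|=0.59509 <1
  x=-9.183: |R|=1.02629 >1
  x=-9.113: |R|=1.02286 >1
  x=-8.889: |R|=1.01161 >1
Stable set (-8.6667, 0).

z∈(-8.6667,0).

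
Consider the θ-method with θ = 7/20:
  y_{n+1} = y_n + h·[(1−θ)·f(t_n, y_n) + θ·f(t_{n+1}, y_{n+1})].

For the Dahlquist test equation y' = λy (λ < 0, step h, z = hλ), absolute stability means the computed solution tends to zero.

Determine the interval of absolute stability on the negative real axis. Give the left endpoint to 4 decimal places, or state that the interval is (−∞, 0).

z∈(-6.6667,0).

Set f=λy, z=hλ:
  y_{n+1} = y_n + z·[13/20·y_n + 7/20·y_{n+1}] ⇒ (1 − 7/20z)y_{n+1} = (1 + 13/20z)y_n
  so R(z) = (1 + 13/20z)/(1 − 7/20z).

Boundary: |R(x)|=1, x<0.
x=-1.67: |R|=0.0540
R=−1: 1+13/20x = −1+7/20x ⇒ -3/10x=2 ⇒ x=2/(-3/10)=-6.6667
Confirm numerically:
  x=-6.215: |R|=0.95733 <1
  x=-4.407: |R|=0.73337 <1
  x=-2.879: |R|=0.43401 <1
  x=-6.950: |R|=1.02476 >1
  x=-6.754: |R|=1.00779 >1
So |R|<1 on (-6.6667, 0).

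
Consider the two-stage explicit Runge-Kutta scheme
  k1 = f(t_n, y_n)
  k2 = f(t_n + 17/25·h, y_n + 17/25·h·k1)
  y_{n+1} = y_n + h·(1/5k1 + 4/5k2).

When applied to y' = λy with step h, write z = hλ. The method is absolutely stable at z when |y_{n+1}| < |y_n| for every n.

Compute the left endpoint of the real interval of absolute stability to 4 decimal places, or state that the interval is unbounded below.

Set f=λy, z=hλ:
  k1=λy_n ⇒ h·k1=z·y_n;  k2=λ(1+17/25z)y_n ⇒ h·k2=z(1+17/25z)y_n
  y_{n+1}/y_n = 1 + 1/5z + 4/5z(1+17/25z) = 1 + z + 68/125z²
  ⇒ R(z) = 1 + z + 68/125z².

Boundary: |R(x)|=1, x<0.
x=-1.55: |R|=0.7570
R=1: x+68/125x²=0 ⇒ x=−125/68=-1.8382; min R=1−1/(4·68/125)=0.5404>−1
Confirm numerically:
  x=-1.619: |R|=0.80691 <1
  x=-1.039: |R|=0.54826 <1
  x=-0.847: |R|=0.54327 <1
  x=-2.399: |R|=1.73183 >1
  x=-2.216: |R|=1.45540 >1
Interval (-1.8382, 0).

z* = -1.8382.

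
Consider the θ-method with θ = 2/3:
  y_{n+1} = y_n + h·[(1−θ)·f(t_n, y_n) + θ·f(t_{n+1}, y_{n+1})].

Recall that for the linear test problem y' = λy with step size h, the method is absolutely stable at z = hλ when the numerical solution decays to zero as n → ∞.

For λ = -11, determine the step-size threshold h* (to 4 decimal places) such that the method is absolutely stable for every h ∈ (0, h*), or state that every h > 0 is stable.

(−∞, 0) — no finite endpoint. Any h>0 works for λ=-11.

With y'=λy (z=hλ):
  y_{n+1} = y_n + z·[1/3·y_n + 2/3·y_{n+1}] ⇒ (1 − 2/3z)y_{n+1} = (1 + 1/3z)y_n
  Hence R(z) = (1 + 1/3z)/(1 − 2/3z).

Find x<0 with |R(x)|<1.
x=-1.19: |R|=0.3364
x=-2: |R|=0.1429
x=-10: |R|=0.3043
x=-100: |R|=0.4778
θ=2/3≥1/2 ⇒ |1+1/3x|<|1−2/3x| ∀x<0 ⇒ interval (−∞,0).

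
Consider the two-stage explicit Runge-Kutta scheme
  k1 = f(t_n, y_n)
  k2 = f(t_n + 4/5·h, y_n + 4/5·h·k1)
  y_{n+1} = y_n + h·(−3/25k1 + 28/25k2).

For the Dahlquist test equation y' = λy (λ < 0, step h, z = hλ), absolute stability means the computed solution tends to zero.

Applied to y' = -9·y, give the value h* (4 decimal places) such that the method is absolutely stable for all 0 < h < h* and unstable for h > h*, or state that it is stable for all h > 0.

Set f=λy, z=hλ:
  k1=λy_n ⇒ h·k1=z·y_n;  k2=λ(1+4/5z)y_n ⇒ h·k2=z(1+4/5z)y_n
  y_{n+1}/y_n = 1 − 3/25z + 28/25z(1+4/5z) = 1 + z + 112/125z²
  so R(z) = 1 + z + 112/125z².

Need |R(x)|<1, x<0.
x=-0.48: |R|=0.7264
R=1: x+112/125x²=0 ⇒ x=−125/112=-1.1161; min R=1−1/(4·112/125)=0.7210>−1
Confirm numerically:
  x=-0.969: |R|=0.87231 <1
  x=-0.883: |R|=0.81560 <1
  x=-0.863: |R|=0.80431 <1
  x=-0.715: |R|=0.74306 <1
  x=-1.261: |R|=1.16375 >1
  x=-1.258: |R|=1.15998 >1
Stable set (-1.1161, 0).

(-1.1161,0); λ=-9 ⇒ h* = (125/112)/9 = 0.1240.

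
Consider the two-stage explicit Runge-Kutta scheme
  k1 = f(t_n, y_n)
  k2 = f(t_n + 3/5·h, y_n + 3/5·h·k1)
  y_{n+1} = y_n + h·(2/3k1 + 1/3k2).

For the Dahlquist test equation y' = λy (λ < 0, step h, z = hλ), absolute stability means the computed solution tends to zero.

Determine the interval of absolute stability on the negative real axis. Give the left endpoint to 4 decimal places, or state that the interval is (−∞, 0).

Set f=λy, z=hλ:
  k1=λy_n ⇒ h·k1=z·y_n;  k2=λ(1+3/5z)y_n ⇒ h·k2=z(1+3/5z)y_n
  y_{n+1}/y_n = 1 + 2/3z + 1/3z(1+3/5z) = 1 + z + 1/5z²
  so R(z) = 1 + z + 1/5z².

Boundary: |R(x)|=1, x<0.
x=-0.59: |R|=0.4796
R=1: x+1/5x²=0 ⇒ x=−5=-5.0000; min R=1−1/(4·1/5)=-0.2500>−1
Confirm numerically:
  x=-3.992: |R|=0.19521 <1
  x=-3.713: |R|=0.04427 <1
  x=-3.544: |R|=0.03201 <1
  x=-5.353: |R|=1.37792 >1
  x=-5.297: |R|=1.31464 >1
  x=-5.232: |R|=1.24276 >1
So |R|<1 on (-5.0000, 0).

(-5.0000, 0).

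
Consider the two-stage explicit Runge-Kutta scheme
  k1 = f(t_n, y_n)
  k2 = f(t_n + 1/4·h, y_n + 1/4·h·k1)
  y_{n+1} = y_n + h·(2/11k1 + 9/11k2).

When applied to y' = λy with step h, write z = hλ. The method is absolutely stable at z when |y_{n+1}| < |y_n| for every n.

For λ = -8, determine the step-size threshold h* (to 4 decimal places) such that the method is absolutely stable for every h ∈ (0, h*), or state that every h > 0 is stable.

Set f=λy, z=hλ:
  k1=λy_n ⇒ h·k1=z·y_n;  k2=λ(1+1/4z)y_n ⇒ h·k2=z(1+1/4z)y_n
  y_{n+1}/y_n = 1 + 2/11z + 9/11z(1+1/4z) = 1 + z + 9/44z²
  so R(z) = 1 + z + 9/44z².

Solve |R(x)|<1 on ℝ⁻.
x=-0.96: |R|=0.2285
R=1: x+9/44x²=0 ⇒ x=−44/9=-4.8889; min R=1−1/(4·9/44)=-0.2222>−1
Confirm numerically:
  x=-4.129: |R|=0.35822 <1
  x=-3.176: |R|=0.11275 <1
  x=-3.059: |R|=0.14497 <1
  x=-2.803: |R|=0.19593 <1
  x=-5.075: |R|=1.19320 >1
  x=-5.038: |R|=1.15366 >1
So |R|<1 on (-4.8889, 0).

(-4.8889,0); λ=-8 ⇒ h* = (44/9)/8 = 0.6111.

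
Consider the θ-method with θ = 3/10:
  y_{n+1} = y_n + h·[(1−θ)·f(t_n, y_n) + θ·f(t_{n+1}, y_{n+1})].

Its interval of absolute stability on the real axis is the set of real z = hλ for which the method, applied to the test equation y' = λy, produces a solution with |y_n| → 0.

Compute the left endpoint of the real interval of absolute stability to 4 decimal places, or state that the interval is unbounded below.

With y'=λy (z=hλ):
  y_{n+1} = y_n + z·[7/10·y_n + 3/10·y_{n+1}] ⇒ (1 − 3/10z)y_{n+1} = (1 + 7/10z)y_n
  ⇒ R(z) = (1 + 7/10z)/(1 − 3/10z).

Need |R(x)|<1, x<0.
x=-0.97: |R|=0.2486
R=−1: 1+7/10x = −1+3/10x ⇒ -2/5x=2 ⇒ x=2/(-2/5)=-5.0000
Confirm numerically:
  x=-3.769: |R|=0.76890 <1
  x=-3.469: |R|=0.69991 <1
  x=-2.785: |R|=0.51730 <1
  x=-5.198: |R|=1.03094 >1
  x=-5.114: |R|=1.01799 >1
  x=-5.090: |R|=1.01425 >1
Interval (-5.0000, 0).

z* = -5.0000.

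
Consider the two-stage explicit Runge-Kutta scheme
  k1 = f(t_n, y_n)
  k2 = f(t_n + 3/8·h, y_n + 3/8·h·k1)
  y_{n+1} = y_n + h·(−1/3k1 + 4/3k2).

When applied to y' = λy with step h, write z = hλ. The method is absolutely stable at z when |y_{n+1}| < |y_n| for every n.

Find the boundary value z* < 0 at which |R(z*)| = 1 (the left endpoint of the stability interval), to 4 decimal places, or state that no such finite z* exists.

left endpoint -2.0000.

With y'=λy (z=hλ):
  k1=λy_n ⇒ h·k1=z·y_n;  k2=λ(1+3/8z)y_n ⇒ h·k2=z(1+3/8z)y_n
  y_{n+1}/y_n = 1 − 1/3z + 4/3z(1+3/8z) = 1 + z + 1/2z²
  so R(z) = 1 + z + 1/2z².

Find x<0 with |R(x)|<1.
x=-0.45: |R|=0.6512
R=1: x+1/2x²=0 ⇒ x=−2=-2.0000; min R=1−1/(4·1/2)=0.5000>−1
Confirm numerically:
  x=-1.800: |R|=0.82000 <1
  x=-1.520: |R|=0.63520 <1
  x=-1.337: |R|=0.55678 <1
  x=-0.957: |R|=0.50092 <1
  x=-2.589: |R|=1.76246 >1
  x=-2.577: |R|=1.74346 >1
Interval (-2.0000, 0).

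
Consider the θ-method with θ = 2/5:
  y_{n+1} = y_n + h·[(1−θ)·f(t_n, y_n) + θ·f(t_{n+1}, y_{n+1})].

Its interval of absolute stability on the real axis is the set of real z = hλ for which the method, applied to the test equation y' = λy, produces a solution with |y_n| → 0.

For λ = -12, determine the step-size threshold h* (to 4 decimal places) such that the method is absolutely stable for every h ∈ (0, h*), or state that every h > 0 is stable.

Test eqn y'=λy, z=hλ:
  y_{n+1} = y_n + z·[3/5·y_n + 2/5·y_{n+1}] ⇒ (1 − 2/5z)y_{n+1} = (1 + 3/5z)y_n
  R(z) = (1 + 3/5z)/(1 − 2/5z).

Find x<0 with |R(x)|<1.
x=-1.17: |R|=0.2030
R=−1: 1+3/5x = −1+2/5x ⇒ -1/5x=2 ⇒ x=2/(-1/5)=-10.0000
Confirm numerically:
  x=-7.990: |R|=0.90419 <1
  x=-7.209: |R|=0.85627 <1
  x=-7.028: |R|=0.84404 <1
  x=-6.432: |R|=0.80027 <1
  x=-10.371: |R|=1.01441 >1
  x=-10.123: |R|=1.00487 >1
Stable set (-10.0000, 0).

(-10.0000,0); λ=-12 ⇒ h* = (10)/12 = 0.8333.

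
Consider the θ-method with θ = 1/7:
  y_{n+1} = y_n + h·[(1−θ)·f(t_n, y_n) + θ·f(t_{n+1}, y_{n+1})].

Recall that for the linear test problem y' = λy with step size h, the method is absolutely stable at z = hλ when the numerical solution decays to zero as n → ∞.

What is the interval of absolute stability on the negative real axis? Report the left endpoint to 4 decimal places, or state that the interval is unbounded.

(-2.8000, 0).

Test eqn y'=λy, z=hλ:
  y_{n+1} = y_n + z·[6/7·y_n + 1/7·y_{n+1}] ⇒ (1 − 1/7z)y_{n+1} = (1 + 6/7z)y_n
  R(z) = (1 + 6/7z)/(1 − 1/7z).

Solve |R(x)|<1 on ℝ⁻.
x=-1.41: |R|=0.1736
R=−1: 1+6/7x = −1+1/7x ⇒ -5/7x=2 ⇒ x=2/(-5/7)=-2.8000
Confirm numerically:
  x=-2.753: |R|=0.97590 <1
  x=-2.511: |R|=0.84807 <1
  x=-2.436: |R|=0.80712 <1
  x=-1.156: |R|=0.00785 <1
  x=-3.009: |R|=1.10441 >1
  x=-2.851: |R|=1.02589 >1
Stable set (-2.8000, 0).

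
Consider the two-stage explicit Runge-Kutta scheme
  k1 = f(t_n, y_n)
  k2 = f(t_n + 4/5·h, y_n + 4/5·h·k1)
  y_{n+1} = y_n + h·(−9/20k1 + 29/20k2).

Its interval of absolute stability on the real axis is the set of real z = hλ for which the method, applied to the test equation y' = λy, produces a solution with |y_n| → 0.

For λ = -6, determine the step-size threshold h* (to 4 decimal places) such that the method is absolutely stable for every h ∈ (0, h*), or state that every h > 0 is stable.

Set f=λy, z=hλ:
  k1=λy_n ⇒ h·k1=z·y_n;  k2=λ(1+4/5z)y_n ⇒ h·k2=z(1+4/5z)y_n
  y_{n+1}/y_n = 1 − 9/20z + 29/20z(1+4/5z) = 1 + z + 29/25z²
  so R(z) = 1 + z + 29/25z².

Solve |R(x)|<1 on ℝ⁻.
x=-1.03: |R|=1.2006
R=1: x+29/25x²=0 ⇒ x=−25/29=-0.8621; min R=1−1/(4·29/25)=0.7845>−1
Confirm numerically:
  x=-0.629: |R|=0.82994 <1
  x=-0.540: |R|=0.79826 <1
  x=-0.404: |R|=0.78533 <1
  x=-1.379: |R|=1.82690 >1
  x=-1.321: |R|=1.70325 >1
Interval (-0.8621, 0).

(-0.8621,0); λ=-6 ⇒ h* = (25/29)/6 = 0.1437.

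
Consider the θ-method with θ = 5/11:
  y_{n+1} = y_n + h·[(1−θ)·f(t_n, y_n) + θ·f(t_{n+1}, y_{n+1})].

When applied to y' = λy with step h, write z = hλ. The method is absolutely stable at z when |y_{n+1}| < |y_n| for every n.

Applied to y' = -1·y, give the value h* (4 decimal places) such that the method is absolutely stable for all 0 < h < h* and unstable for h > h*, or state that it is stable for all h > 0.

Set f=λy, z=hλ:
  y_{n+1} = y_n + z·[6/11·y_n + 5/11·y_{n+1}] ⇒ (1 − 5/11z)y_{n+1} = (1 + 6/11z)y_n
  Hence R(z) = (1 + 6/11z)/(1 − 5/11z).

Boundary: |R(x)|=1, x<0.
x=-1.77: |R|=0.0191
R=−1: 1+6/11x = −1+5/11x ⇒ -1/11x=2 ⇒ x=2/(-1/11)=-22.0000
Confirm numerically:
  x=-15.382: |R|=0.92472 <1
  x=-14.798: |R|=0.91526 <1
  x=-14.761: |R|=0.91464 <1
  x=-13.277: |R|=0.88728 <1
  x=-22.168: |R|=1.00138 >1
  x=-22.062: |R|=1.00051 >1
So |R|<1 on (-22.0000, 0).

(-22.0000,0); λ=-1 ⇒ h* = (22)/1 = 22.0000.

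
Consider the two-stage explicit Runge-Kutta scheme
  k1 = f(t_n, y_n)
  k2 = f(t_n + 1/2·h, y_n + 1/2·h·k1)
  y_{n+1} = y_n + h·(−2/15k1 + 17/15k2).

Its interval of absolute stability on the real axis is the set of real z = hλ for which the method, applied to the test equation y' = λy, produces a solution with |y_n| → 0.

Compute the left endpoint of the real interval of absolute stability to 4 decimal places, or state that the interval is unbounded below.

left endpoint -1.7647.

With y'=λy (z=hλ):
  k1=λy_n ⇒ h·k1=z·y_n;  k2=λ(1+1/2z)y_n ⇒ h·k2=z(1+1/2z)y_n
  y_{n+1}/y_n = 1 − 2/15z + 17/15z(1+1/2z) = 1 + z + 17/30z²
  ⇒ R(z) = 1 + z + 17/30z².

Find x<0 with |R(x)|<1.
x=-0.52: |R|=0.6332
R=1: x+17/30x²=0 ⇒ x=−30/17=-1.7647; min R=1−1/(4·17/30)=0.5588>−1
Confirm numerically:
  x=-1.175: |R|=0.60735 <1
  x=-0.943: |R|=0.56091 <1
  x=-0.880: |R|=0.55883 <1
  x=-0.873: |R|=0.55887 <1
  x=-2.261: |R|=1.63587 >1
  x=-2.195: |R|=1.53521 >1
  x=-1.970: |R|=1.22918 >1
Stable set (-1.7647, 0).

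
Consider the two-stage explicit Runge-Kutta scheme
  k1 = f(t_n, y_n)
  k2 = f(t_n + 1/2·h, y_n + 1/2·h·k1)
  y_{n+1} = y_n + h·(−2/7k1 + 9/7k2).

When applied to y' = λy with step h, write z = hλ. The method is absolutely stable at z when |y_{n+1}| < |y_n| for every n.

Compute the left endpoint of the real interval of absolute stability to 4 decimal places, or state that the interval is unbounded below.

z* = -1.5556.

Test eqn y'=λy, z=hλ:
  k1=λy_n ⇒ h·k1=z·y_n;  k2=λ(1+1/2z)y_n ⇒ h·k2=z(1+1/2z)y_n
  y_{n+1}/y_n = 1 − 2/7z + 9/7z(1+1/2z) = 1 + z + 9/14z²
  R(z) = 1 + z + 9/14z².

Need |R(x)|<1, x<0.
x=-1.46: |R|=0.9103
R=1: x+9/14x²=0 ⇒ x=−14/9=-1.5556; min R=1−1/(4·9/14)=0.6111>−1
Confirm numerically:
  x=-0.863: |R|=0.61578 <1
  x=-0.759: |R|=0.61134 <1
  x=-0.696: |R|=0.61541 <1
  x=-2.084: |R|=1.70796 >1
  x=-2.030: |R|=1.61915 >1
Stable set (-1.5556, 0).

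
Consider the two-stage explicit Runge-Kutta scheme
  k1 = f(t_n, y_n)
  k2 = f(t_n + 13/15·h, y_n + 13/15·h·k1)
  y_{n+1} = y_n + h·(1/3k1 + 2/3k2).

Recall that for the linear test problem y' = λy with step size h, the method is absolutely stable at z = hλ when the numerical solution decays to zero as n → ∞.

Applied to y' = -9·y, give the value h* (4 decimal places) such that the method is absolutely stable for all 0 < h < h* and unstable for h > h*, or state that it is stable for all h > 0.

On y'=λy, z=hλ:
  k1=λy_n ⇒ h·k1=z·y_n;  k2=λ(1+13/15z)y_n ⇒ h·k2=z(1+13/15z)y_n
  y_{n+1}/y_n = 1 + 1/3z + 2/3z(1+13/15z) = 1 + z + 26/45z²
  ⇒ R(z) = 1 + z + 26/45z².

Find x<0 with |R(x)|<1.
x=-0.98: |R|=0.5749
R=1: x+26/45x²=0 ⇒ x=−45/26=-1.7308; min R=1−1/(4·26/45)=0.5673>−1
Confirm numerically:
  x=-1.648: |R|=0.92119 <1
  x=-1.229: |R|=0.64370 <1
  x=-1.101: |R|=0.59938 <1
  x=-0.797: |R|=0.57001 <1
  x=-2.215: |R|=1.61971 >1
  x=-2.135: |R|=1.49864 >1
Stable set (-1.7308, 0).

(-1.7308,0); λ=-9 ⇒ h* = (45/26)/9 = 0.1923.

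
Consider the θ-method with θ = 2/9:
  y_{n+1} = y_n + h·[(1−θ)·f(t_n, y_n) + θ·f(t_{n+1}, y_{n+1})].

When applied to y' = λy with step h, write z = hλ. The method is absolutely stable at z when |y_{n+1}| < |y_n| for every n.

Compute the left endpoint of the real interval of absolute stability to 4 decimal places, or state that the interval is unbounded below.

z* = -3.6000.

Set f=λy, z=hλ:
  y_{n+1} = y_n + z·[7/9·y_n + 2/9·y_{n+1}] ⇒ (1 − 2/9z)y_{n+1} = (1 + 7/9z)y_n
  R(z) = (1 + 7/9z)/(1 − 2/9z).

Solve |R(x)|<1 on ℝ⁻.
x=-1.1: |R|=0.1161
R=−1: 1+7/9x = −1+2/9x ⇒ -5/9x=2 ⇒ x=2/(-5/9)=-3.6000
Confirm numerically:
  x=-3.433: |R|=0.94737 <1
  x=-2.689: |R|=0.68320 <1
  x=-2.171: |R|=0.46447 <1
  x=-4.171: |R|=1.16463 >1
  x=-4.158: |R|=1.16112 >1
  x=-3.690: |R|=1.02747 >1
Interval (-3.6000, 0).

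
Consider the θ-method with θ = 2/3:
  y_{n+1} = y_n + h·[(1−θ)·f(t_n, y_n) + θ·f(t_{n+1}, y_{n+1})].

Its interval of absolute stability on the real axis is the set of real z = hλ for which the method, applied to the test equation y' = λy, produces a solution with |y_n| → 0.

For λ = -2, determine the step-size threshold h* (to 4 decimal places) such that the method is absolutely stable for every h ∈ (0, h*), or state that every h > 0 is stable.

(−∞, 0) — no finite endpoint. Any h>0 works for λ=-2.

On y'=λy, z=hλ:
  y_{n+1} = y_n + z·[1/3·y_n + 2/3·y_{n+1}] ⇒ (1 − 2/3z)y_{n+1} = (1 + 1/3z)y_n
  ⇒ R(z) = (1 + 1/3z)/(1 − 2/3z).

Need |R(x)|<1, x<0.
x=-1.33: |R|=0.2951
x=-2: |R|=0.1429
x=-10: |R|=0.3043
x=-100: |R|=0.4778
θ=2/3≥1/2 ⇒ |1+1/3x|<|1−2/3x| ∀x<0 ⇒ unbounded interval.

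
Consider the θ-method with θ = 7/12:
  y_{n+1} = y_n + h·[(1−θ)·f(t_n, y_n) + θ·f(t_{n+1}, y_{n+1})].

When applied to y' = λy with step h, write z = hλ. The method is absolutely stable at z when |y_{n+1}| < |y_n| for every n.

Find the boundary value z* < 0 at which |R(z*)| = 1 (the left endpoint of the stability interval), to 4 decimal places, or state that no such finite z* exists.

(−∞, 0) — no finite endpoint.

With y'=λy (z=hλ):
  y_{n+1} = y_n + z·[5/12·y_n + 7/12·y_{n+1}] ⇒ (1 − 7/12z)y_{n+1} = (1 + 5/12z)y_n
  ⇒ R(z) = (1 + 5/12z)/(1 − 7/12z).

Find x<0 with |R(x)|<1.
x=-0.4: |R|=0.6757
x=-2: |R|=0.0769
x=-10: |R|=0.4634
x=-100: |R|=0.6854
θ=7/12≥1/2 ⇒ |1+5/12x|<|1−7/12x| ∀x<0 ⇒ stable on all of ℝ⁻.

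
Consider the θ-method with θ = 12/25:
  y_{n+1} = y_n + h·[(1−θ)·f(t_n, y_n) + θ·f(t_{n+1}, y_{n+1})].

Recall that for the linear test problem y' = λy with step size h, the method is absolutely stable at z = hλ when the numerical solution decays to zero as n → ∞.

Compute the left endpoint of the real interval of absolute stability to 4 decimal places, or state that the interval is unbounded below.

z* = -50.0000.

Set f=λy, z=hλ:
  y_{n+1} = y_n + z·[13/25·y_n + 12/25·y_{n+1}] ⇒ (1 − 12/25z)y_{n+1} = (1 + 13/25z)y_n
  so R(z) = (1 + 13/25z)/(1 − 12/25z).

Boundary: |R(x)|=1, x<0.
x=-0.4: |R|=0.6644
R=−1: 1+13/25x = −1+12/25x ⇒ -1/25x=2 ⇒ x=2/(-1/25)=-50.0000
Confirm numerically:
  x=-49.172: |R|=0.99865 <1
  x=-48.986: |R|=0.99835 <1
  x=-30.875: |R|=0.95164 <1
  x=-26.755: |R|=0.93283 <1
  x=-50.501: |R|=1.00079 >1
  x=-50.346: |R|=1.00055 >1
  x=-50.334: |R|=1.00053 >1
Stable set (-50.0000, 0).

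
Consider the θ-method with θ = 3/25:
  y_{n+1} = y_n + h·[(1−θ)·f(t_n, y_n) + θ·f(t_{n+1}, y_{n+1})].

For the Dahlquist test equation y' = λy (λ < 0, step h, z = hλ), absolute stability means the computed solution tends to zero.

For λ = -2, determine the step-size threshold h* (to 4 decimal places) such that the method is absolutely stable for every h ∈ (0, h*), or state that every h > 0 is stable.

(-2.6316,0); λ=-2 ⇒ h* = (50/19)/2 = 1.3158.

With y'=λy (z=hλ):
  y_{n+1} = y_n + z·[22/25·y_n + 3/25·y_{n+1}] ⇒ (1 − 3/25z)y_{n+1} = (1 + 22/25z)y_n
  ⇒ R(z) = (1 + 22/25z)/(1 − 3/25z).

Find x<0 with |R(x)|<1.
x=-1.67: |R|=0.3912
R=−1: 1+22/25x = −1+3/25x ⇒ -19/25x=2 ⇒ x=2/(-19/25)=-2.6316
Confirm numerically:
  x=-1.962: |R|=0.58810 <1
  x=-1.832: |R|=0.50184 <1
  x=-1.711: |R|=0.41954 <1
  x=-3.055: |R|=1.23547 >1
  x=-2.779: |R|=1.08402 >1
  x=-2.701: |R|=1.03985 >1
So |R|<1 on (-2.6316, 0).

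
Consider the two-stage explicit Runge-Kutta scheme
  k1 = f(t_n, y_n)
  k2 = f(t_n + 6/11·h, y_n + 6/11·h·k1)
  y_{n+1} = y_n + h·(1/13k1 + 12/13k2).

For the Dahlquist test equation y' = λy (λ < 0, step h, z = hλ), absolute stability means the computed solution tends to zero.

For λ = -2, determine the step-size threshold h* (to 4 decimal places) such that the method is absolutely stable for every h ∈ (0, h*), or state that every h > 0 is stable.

(-1.9861,0); λ=-2 ⇒ h* = (143/72)/2 = 0.9931.

On y'=λy, z=hλ:
  k1=λy_n ⇒ h·k1=z·y_n;  k2=λ(1+6/11z)y_n ⇒ h·k2=z(1+6/11z)y_n
  y_{n+1}/y_n = 1 + 1/13z + 12/13z(1+6/11z) = 1 + z + 72/143z²
  R(z) = 1 + z + 72/143z².

Solve |R(x)|<1 on ℝ⁻.
x=-1.6: |R|=0.6890
R=1: x+72/143x²=0 ⇒ x=−143/72=-1.9861; min R=1−1/(4·72/143)=0.5035>−1
Confirm numerically:
  x=-1.840: |R|=0.86464 <1
  x=-1.553: |R|=0.66134 <1
  x=-1.478: |R|=0.62188 <1
  x=-1.015: |R|=0.50371 <1
  x=-2.195: |R|=1.23086 >1
  x=-2.022: |R|=1.03654 >1
Stable set (-1.9861, 0).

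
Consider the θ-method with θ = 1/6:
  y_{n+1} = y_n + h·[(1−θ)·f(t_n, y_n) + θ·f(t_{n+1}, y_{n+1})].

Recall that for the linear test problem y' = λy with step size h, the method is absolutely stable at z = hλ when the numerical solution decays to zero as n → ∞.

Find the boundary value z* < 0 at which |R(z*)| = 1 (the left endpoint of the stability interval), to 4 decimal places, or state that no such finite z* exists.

left endpoint -3.0000.

With y'=λy (z=hλ):
  y_{n+1} = y_n + z·[5/6·y_n + 1/6·y_{n+1}] ⇒ (1 − 1/6z)y_{n+1} = (1 + 5/6z)y_n
  ⇒ R(z) = (1 + 5/6z)/(1 − 1/6z).

Find x<0 with |R(x)|<1.
x=-1.58: |R|=0.2507
R=−1: 1+5/6x = −1+1/6x ⇒ -2/3x=2 ⇒ x=2/(-2/3)=-3.0000
Confirm numerically:
  x=-2.229: |R|=0.62523 <1
  x=-2.079: |R|=0.54400 <1
  x=-2.055: |R|=0.53073 <1
  x=-3.483: |R|=1.20373 >1
  x=-3.041: |R|=1.01814 >1
So |R|<1 on (-3.0000, 0).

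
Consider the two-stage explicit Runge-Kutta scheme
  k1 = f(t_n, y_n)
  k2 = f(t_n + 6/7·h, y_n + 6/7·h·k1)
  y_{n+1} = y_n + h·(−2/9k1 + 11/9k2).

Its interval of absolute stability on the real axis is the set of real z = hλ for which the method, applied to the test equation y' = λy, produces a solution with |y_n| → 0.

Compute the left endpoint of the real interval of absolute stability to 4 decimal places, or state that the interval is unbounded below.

left endpoint -0.9545.

With y'=λy (z=hλ):
  k1=λy_n ⇒ h·k1=z·y_n;  k2=λ(1+6/7z)y_n ⇒ h·k2=z(1+6/7z)y_n
  y_{n+1}/y_n = 1 − 2/9z + 11/9z(1+6/7z) = 1 + z + 22/21z²
  R(z) = 1 + z + 22/21z².

Solve |R(x)|<1 on ℝ⁻.
x=-0.71: |R|=0.8181
R=1: x+22/21x²=0 ⇒ x=−21/22=-0.9545; min R=1−1/(4·22/21)=0.7614>−1
Confirm numerically:
  x=-0.815: |R|=0.88085 <1
  x=-0.729: |R|=0.82775 <1
  x=-0.394: |R|=0.76863 <1
  x=-1.530: |R|=1.92237 >1
  x=-1.242: |R|=1.37402 >1
So |R|<1 on (-0.9545, 0).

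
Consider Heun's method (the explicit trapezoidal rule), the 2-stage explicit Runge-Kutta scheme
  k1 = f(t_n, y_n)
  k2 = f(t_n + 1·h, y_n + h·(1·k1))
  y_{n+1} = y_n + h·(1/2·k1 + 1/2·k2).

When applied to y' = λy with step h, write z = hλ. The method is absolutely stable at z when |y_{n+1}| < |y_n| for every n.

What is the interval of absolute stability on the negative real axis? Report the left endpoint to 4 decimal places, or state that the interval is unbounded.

With y'=λy (z=hλ):
  order 2, 2-stage ⇒ R(z)=1+z+z^2/2
  (e.g. R(-1.54)=0.64580, |R|=0.64580)

Solve |R(x)|<1 on ℝ⁻.
x=-1.54: |R|=0.6458
|R(-1.65)|=0.7112 |R(-1.53)|=0.6404 |R(-0.85)|=0.5112
Bisect:
  x_lo=-2.5850 |R|=1.7561  x_hi=-0.0508 |R|=0.9504
  mid=-1.31791 |R|=0.55053 →hi
  mid=-1.95144 |R|=0.95262 →hi
  mid=-2.26821 |R|=1.30417 →lo
  mid=-2.10982 |R|=1.11585 →lo
  mid=-2.03063 |R|=1.03110 →lo
  mid=-1.99104 |R|=0.99108 →hi
  mid=-2.01083 |R|=1.01089 →lo
  mid=-2.00094 |R|=1.00094 →lo
  mid=-1.99599 |R|=0.99599 →hi
  ...
  [-2.00001,-1.99985] ⇒ x*=-2.0000
Interval (-2.0000, 0).

z∈(-2.0000,0).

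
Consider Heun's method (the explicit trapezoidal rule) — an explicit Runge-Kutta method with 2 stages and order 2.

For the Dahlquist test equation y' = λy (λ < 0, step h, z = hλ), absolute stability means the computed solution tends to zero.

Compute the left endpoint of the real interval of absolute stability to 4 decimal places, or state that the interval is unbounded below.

left endpoint -2.0000.

Set f=λy, z=hλ:
  order 2, 2-stage ⇒ R(z)=1+z+z^2/2
  (e.g. R(-0.6)=0.58000, |R|=0.58000)

Find x<0 with |R(x)|<1.
x=-0.6: |R|=0.5800
|R(-1.64)|=0.7048 |R(-1.02)|=0.5002 |R(-0.64)|=0.5648
Bisect:
  x_lo=-2.8696 |R|=2.2476  x_hi=-0.1992 |R|=0.8206
  mid=-1.53438 |R|=0.64278 →hi
  mid=-2.20196 |R|=1.22236 →lo
  mid=-1.86817 |R|=0.87686 →hi
  mid=-2.03507 |R|=1.03568 →lo
  mid=-1.95162 |R|=0.95279 →hi
  mid=-1.99334 |R|=0.99337 →hi
  mid=-2.01421 |R|=1.01431 →lo
  mid=-2.00377 |R|=1.00378 →lo
  ...
  [-2.00003,-1.99986] ⇒ x*=-2.0000
Interval (-2.0000, 0).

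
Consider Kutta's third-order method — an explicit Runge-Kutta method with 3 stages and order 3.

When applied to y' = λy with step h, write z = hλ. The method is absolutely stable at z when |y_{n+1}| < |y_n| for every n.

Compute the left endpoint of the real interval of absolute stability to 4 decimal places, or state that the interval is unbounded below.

z* = -2.5127.

Test eqn y'=λy, z=hλ:
  order 3, 3-stage ⇒ R(z)=1+z+z^2/2+z^3/6
  (e.g. R(-1.61)=-0.00950, |R|=0.00950)

Find x<0 with |R(x)|<1.
x=-1.61: |R|=0.0095
|R(-1.59)|=0.0041 |R(-1.43)|=0.1051 |R(-1.03)|=0.3183
Bisect:
  x_lo=-3.3970 |R|=3.1605  x_hi=-0.3293 |R|=0.7190
  mid=-1.86313 |R|=0.20540 →hi
  mid=-2.63007 |R|=1.20358 →lo
  mid=-2.24660 |R|=0.61284 →hi
  mid=-2.43833 |R|=0.88177 →hi
  mid=-2.53420 |R|=1.03562 →lo
  mid=-2.48627 |R|=0.95699 →hi
  mid=-2.51023 |R|=0.99587 →hi
  mid=-2.52222 |R|=1.01564 →lo
  mid=-2.51622 |R|=1.00573 →lo
  mid=-2.51323 |R|=1.00079 →lo
  ...
  [-2.51285,-2.51267] ⇒ x*=-2.5127
Stable set (-2.5127, 0).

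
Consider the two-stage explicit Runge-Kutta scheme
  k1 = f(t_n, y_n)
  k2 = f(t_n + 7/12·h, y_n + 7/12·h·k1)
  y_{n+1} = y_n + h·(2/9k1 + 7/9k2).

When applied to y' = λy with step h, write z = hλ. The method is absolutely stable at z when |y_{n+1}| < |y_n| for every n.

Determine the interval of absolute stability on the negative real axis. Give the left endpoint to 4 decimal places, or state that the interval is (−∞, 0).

z∈(-2.2041,0).

Set f=λy, z=hλ:
  k1=λy_n ⇒ h·k1=z·y_n;  k2=λ(1+7/12z)y_n ⇒ h·k2=z(1+7/12z)y_n
  y_{n+1}/y_n = 1 + 2/9z + 7/9z(1+7/12z) = 1 + z + 49/108z²
  ⇒ R(z) = 1 + z + 49/108z².

Solve |R(x)|<1 on ℝ⁻.
x=-1.23: |R|=0.4564
R=1: x+49/108x²=0 ⇒ x=−108/49=-2.2041; min R=1−1/(4·49/108)=0.4490>−1
Confirm numerically:
  x=-1.789: |R|=0.66309 <1
  x=-1.669: |R|=0.59482 <1
  x=-1.098: |R|=0.44899 <1
  x=-0.985: |R|=0.45519 <1
  x=-2.779: |R|=1.72488 >1
  x=-2.516: |R|=1.35606 >1
  x=-2.407: |R|=1.22160 >1
Stable set (-2.2041, 0).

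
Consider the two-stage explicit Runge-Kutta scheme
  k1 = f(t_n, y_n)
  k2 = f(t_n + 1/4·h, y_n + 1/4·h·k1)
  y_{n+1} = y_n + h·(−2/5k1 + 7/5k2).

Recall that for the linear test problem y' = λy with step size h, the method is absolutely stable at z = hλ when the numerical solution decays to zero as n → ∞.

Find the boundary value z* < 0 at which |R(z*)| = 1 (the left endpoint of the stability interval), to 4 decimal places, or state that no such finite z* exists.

Test eqn y'=λy, z=hλ:
  k1=λy_n ⇒ h·k1=z·y_n;  k2=λ(1+1/4z)y_n ⇒ h·k2=z(1+1/4z)y_n
  y_{n+1}/y_n = 1 − 2/5z + 7/5z(1+1/4z) = 1 + z + 7/20z²
  Hence R(z) = 1 + z + 7/20z².

Boundary: |R(x)|=1, x<0.
x=-0.78: |R|=0.4329
R=1: x+7/20x²=0 ⇒ x=−20/7=-2.8571; min R=1−1/(4·7/20)=0.2857>−1
Confirm numerically:
  x=-2.654: |R|=0.81130 <1
  x=-2.210: |R|=0.49943 <1
  x=-2.023: |R|=0.40939 <1
  x=-1.622: |R|=0.29881 <1
  x=-3.453: |R|=1.72012 >1
  x=-3.215: |R|=1.40268 >1
  x=-3.127: |R|=1.29535 >1
Stable set (-2.8571, 0).

z* = -2.8571.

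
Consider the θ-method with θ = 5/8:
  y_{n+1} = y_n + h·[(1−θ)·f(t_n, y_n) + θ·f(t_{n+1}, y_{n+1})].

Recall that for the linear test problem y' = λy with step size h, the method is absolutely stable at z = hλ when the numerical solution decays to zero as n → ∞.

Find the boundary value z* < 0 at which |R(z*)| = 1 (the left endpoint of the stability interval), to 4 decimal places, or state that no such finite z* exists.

interval (−∞, 0).

Test eqn y'=λy, z=hλ:
  y_{n+1} = y_n + z·[3/8·y_n + 5/8·y_{n+1}] ⇒ (1 − 5/8z)y_{n+1} = (1 + 3/8z)y_n
  Hence R(z) = (1 + 3/8z)/(1 − 5/8z).

Find x<0 with |R(x)|<1.
x=-1.5: |R|=0.2258
x=-2: |R|=0.1111
x=-10: |R|=0.3793
x=-100: |R|=0.5748
θ=5/8≥1/2 ⇒ |1+3/8x|<|1−5/8x| ∀x<0 ⇒ interval (−∞,0).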